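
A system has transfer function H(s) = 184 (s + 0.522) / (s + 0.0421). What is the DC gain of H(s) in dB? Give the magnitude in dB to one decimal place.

H(0) = 184 × 0.522 / 0.0421 = 2281.4
20 log₁₀(2281.4) = 67.16 dB

67.2 dB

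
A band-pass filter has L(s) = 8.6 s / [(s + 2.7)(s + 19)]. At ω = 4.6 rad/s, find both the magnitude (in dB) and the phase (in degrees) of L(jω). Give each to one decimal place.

|j4.6| = 4.6
|j4.6 + 2.7| = √(4.6² + 2.7²) = 5.334
|j4.6 + 19| = √(4.6² + 19²) = 19.55
|L(j4.6)| = 8.6 × 4.6 / (5.334 × 19.55) = 0.3794
20 log₁₀(0.3794) = -8.42 dB
∠(j4.6) = 90.00°
∠(j4.6 + 2.7) = arctan(4.6/2.7) = 59.59°
∠(j4.6 + 19) = arctan(4.6/19) = 13.61°
∠L(j4.6) = 90.00° − (59.59° + 13.61°) = 16.80°

|L| = -8.4 dB, ∠L = 16.8°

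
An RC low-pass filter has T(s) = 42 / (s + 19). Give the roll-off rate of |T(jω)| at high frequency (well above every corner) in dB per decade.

With 0 zeros and 1 pole, the high-frequency asymptotic slope is 20 × (0 − 1) = -20 dB/decade.

-20 dB/decade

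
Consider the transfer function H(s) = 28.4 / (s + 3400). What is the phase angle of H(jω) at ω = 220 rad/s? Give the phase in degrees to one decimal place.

∠(j220 + 3400) = arctan(220/3400) = 3.70°
∠H(j220) = −3.70° = -3.70°

-3.7 deg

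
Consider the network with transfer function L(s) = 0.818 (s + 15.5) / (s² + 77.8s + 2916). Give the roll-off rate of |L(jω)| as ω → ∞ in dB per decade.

-20 dB/decade

With 1 zero and 2 poles, the high-frequency asymptotic slope is 20 × (1 − 2) = -20 dB/decade.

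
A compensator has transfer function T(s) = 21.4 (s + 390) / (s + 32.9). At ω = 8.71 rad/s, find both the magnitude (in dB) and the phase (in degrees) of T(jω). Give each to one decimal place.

|j8.71 + 390| = √(8.71² + 390²) = 390.1
|j8.71 + 32.9| = √(8.71² + 32.9²) = 34.03
|T(j8.71)| = 21.4 × 390.1 / 34.03 = 245.29
20 log₁₀(245.29) = 47.79 dB
∠(j8.71 + 390) = arctan(8.71/390) = 1.28°
∠(j8.71 + 32.9) = arctan(8.71/32.9) = 14.83°
∠T(j8.71) = 1.28° − 14.83° = -13.55°

|T| = 47.8 dB, ∠T = -13.5°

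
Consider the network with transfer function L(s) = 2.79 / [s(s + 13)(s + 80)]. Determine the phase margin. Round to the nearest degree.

90°

Gain crossover: |L(jω)| = 1 at ω ≈ 0.00268 rad/sec.
∠L(j0.00268) = −90° − arctan(0.00268/13) − arctan(0.00268/80) ≈ -90.01°
PM = 180° + (-90.01°) = 89.99°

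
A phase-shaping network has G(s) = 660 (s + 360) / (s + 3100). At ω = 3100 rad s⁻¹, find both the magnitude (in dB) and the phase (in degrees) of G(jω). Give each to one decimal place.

|j3100 + 360| = √(3100² + 360²) = 3121
|j3100 + 3100| = √(3100² + 3100²) = 4384
|G(j3100)| = 660 × 3121 / 4384 = 469.83
20 log₁₀(469.83) = 53.44 dB
∠(j3100 + 360) = arctan(3100/360) = 83.38°
∠(j3100 + 3100) = arctan(3100/3100) = 45.00°
∠G(j3100) = 83.38° − 45.00° = 38.38°

|G| = 53.4 dB, ∠G = 38.4°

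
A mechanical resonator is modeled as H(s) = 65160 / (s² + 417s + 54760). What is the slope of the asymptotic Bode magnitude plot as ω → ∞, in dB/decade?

-40 dB/decade

With 0 zeros and 2 poles, the high-frequency asymptotic slope is 20 × (0 − 2) = -40 dB/decade.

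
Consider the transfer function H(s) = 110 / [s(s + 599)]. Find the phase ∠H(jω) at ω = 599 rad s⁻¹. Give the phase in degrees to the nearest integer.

∠(j599 + 599) = arctan(599/599) = 45.00°
∠(j599) = 90.00°
∠H(j599) = − (45.00° + 90.00°) = -135.00°

-135 deg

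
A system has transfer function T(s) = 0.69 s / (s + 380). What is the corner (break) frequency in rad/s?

380 rad/s

The single real pole at s = −380 gives a corner at ω = 380 rad/s.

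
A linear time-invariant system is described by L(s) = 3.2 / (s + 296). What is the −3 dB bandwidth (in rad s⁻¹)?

296 rad s⁻¹

For a single-pole low-pass, the −3 dB point is at the pole: ω = 296 rad s⁻¹.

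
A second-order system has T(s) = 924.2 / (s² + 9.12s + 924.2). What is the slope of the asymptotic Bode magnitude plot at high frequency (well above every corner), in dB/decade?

With 0 zeros and 2 poles, the high-frequency asymptotic slope is 20 × (0 − 2) = -40 dB/decade.

-40 dB/decade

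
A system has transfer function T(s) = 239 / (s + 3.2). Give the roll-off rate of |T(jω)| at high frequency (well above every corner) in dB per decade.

With 0 zeros and 1 pole, the high-frequency asymptotic slope is 20 × (0 − 1) = -20 dB/decade.

-20 dB/decade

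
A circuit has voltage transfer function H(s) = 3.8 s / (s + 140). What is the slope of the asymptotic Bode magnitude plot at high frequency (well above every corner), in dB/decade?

With 1 zero and 1 pole, the high-frequency asymptotic slope is 20 × (1 − 1) = 0 dB/decade.

0 dB/decade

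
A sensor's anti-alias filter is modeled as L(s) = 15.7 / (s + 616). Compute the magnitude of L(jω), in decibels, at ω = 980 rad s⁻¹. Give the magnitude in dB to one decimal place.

|j980 + 616| = √(980² + 616²) = 1158
|L(j980)| = 15.7 / 1158 = 0.013563
20 log₁₀(0.013563) = -37.35 dB

-37.4 dB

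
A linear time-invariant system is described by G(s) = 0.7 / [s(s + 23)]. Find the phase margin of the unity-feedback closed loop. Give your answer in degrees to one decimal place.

89.9°

Gain crossover: |G(jω)| = 1 at ω ≈ 0.0304 rad/sec.
∠G(j0.0304) = −90° − arctan(0.0304/23) ≈ -90.08°
PM = 180° + (-90.08°) = 89.92°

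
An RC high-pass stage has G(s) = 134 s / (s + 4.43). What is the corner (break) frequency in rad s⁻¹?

The single real pole at s = −4.43 gives a corner at ω = 4.43 rad s⁻¹.

4.43 rad s⁻¹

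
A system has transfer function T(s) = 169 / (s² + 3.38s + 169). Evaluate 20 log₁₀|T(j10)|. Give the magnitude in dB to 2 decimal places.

|(j10)² + 3.38(j10) + 169| = |69 + j33.8| = 76.83
|T(j10)| = 169 / 76.83 = 2.1996
20 log₁₀(2.1996) = 6.847 dB

6.85 dB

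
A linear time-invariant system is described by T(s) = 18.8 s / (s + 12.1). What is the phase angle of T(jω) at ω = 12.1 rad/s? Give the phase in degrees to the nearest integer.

45°

∠(j12.1) = 90.00°
∠(j12.1 + 12.1) = arctan(12.1/12.1) = 45.00°
∠T(j12.1) = 90.00° − 45.00° = 45.00°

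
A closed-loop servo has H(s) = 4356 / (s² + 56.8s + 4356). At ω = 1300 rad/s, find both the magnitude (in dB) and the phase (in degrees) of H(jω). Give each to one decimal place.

|H| = -51.8 dB, ∠H = -177.5°

|(j1300)² + 56.8(j1300) + 4356| = |-1.6856e+06 + j73840| = 1.687e+06
|H(j1300)| = 4356 / 1.687e+06 = 0.0025817
20 log₁₀(0.0025817) = -51.76 dB
∠[(j1300)² + 56.8(j1300) + 4356] = ∠[-1.6856e+06 + j73840] = 177.49°
∠H(j1300) = −177.49° = -177.49°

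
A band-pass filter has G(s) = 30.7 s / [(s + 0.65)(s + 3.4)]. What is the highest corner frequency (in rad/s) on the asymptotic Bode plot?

Break frequencies occur at each pole and zero magnitude: 0.65 rad/s, 3.4 rad/s.
The highest is 3.4 rad/s.

3.4 rad/s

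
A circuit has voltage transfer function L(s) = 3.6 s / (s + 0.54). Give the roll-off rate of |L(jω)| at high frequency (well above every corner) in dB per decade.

0 dB/decade

With 1 zero and 1 pole, the high-frequency asymptotic slope is 20 × (1 − 1) = 0 dB/decade.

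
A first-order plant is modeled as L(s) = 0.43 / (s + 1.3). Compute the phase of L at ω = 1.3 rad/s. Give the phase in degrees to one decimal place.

-45.0°

∠(j1.3 + 1.3) = arctan(1.3/1.3) = 45.00°
∠L(j1.3) = −45.00° = -45.00°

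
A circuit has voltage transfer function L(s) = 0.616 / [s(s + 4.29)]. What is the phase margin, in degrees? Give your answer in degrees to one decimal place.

Gain crossover: |L(jω)| = 1 at ω ≈ 0.144 rad/sec.
∠L(j0.144) = −90° − arctan(0.144/4.29) ≈ -91.92°
PM = 180° + (-91.92°) = 88.08°

88.1 deg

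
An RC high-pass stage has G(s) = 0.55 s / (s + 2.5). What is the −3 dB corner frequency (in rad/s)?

2.5 rad/s

For a single-pole high-pass, the −3 dB point is at the pole: ω = 2.5 rad/s.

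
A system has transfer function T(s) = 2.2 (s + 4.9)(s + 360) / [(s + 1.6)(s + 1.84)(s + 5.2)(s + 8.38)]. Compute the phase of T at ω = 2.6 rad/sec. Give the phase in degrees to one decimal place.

∠(j2.6 + 4.9) = arctan(2.6/4.9) = 27.95°
∠(j2.6 + 360) = arctan(2.6/360) = 0.41°
∠(j2.6 + 1.6) = arctan(2.6/1.6) = 58.39°
∠(j2.6 + 1.84) = arctan(2.6/1.84) = 54.71°
∠(j2.6 + 5.2) = arctan(2.6/5.2) = 26.57°
∠(j2.6 + 8.38) = arctan(2.6/8.38) = 17.24°
∠T(j2.6) = 27.95° + 0.41° − (58.39° + 54.71° + 26.57° + 17.24°) = -128.54°

-128.5°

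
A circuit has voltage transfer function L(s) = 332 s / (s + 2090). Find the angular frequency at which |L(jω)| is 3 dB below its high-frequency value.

For a single-pole high-pass, the −3 dB point is at the pole: ω = 2090 rad/s.

2090 rad/s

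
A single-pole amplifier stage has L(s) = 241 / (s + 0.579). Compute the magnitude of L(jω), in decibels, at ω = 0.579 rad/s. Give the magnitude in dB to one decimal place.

49.4 dB

|j0.579 + 0.579| = √(0.579² + 0.579²) = 0.8188
|L(j0.579)| = 241 / 0.8188 = 294.32
20 log₁₀(294.32) = 49.38 dB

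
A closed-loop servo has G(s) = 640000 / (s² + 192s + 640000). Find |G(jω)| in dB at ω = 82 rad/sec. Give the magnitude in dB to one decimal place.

0.1 dB

|(j82)² + 192(j82) + 640000| = |6.3328e+05 + j15744| = 6.335e+05
|G(j82)| = 640000 / 6.335e+05 = 1.0103
20 log₁₀(1.0103) = 0.09 dB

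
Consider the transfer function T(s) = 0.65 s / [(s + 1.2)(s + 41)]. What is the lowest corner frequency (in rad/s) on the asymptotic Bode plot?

1.2 rad/s

Break frequencies occur at each pole and zero magnitude: 1.2 rad/s, 41 rad/s.
The lowest is 1.2 rad/s.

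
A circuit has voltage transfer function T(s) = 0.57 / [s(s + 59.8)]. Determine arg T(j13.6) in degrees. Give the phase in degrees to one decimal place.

∠(j13.6 + 59.8) = arctan(13.6/59.8) = 12.81°
∠(j13.6) = 90.00°
∠T(j13.6) = − (12.81° + 90.00°) = -102.81°

-102.8°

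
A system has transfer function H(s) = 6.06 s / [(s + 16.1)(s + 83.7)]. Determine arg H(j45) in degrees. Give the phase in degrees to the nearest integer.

∠(j45) = 90.00°
∠(j45 + 16.1) = arctan(45/16.1) = 70.31°
∠(j45 + 83.7) = arctan(45/83.7) = 28.26°
∠H(j45) = 90.00° − (70.31° + 28.26°) = -8.58°

-9°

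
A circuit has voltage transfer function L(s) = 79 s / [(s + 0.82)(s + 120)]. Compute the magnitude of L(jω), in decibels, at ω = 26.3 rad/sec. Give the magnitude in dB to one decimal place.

-3.8 dB

|j26.3| = 26.3
|j26.3 + 0.82| = √(26.3² + 0.82²) = 26.31
|j26.3 + 120| = √(26.3² + 120²) = 122.8
|L(j26.3)| = 79 × 26.3 / (26.31 × 122.8) = 0.64276
20 log₁₀(0.64276) = -3.84 dB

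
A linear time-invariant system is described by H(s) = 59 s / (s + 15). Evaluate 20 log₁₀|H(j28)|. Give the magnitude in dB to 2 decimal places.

34.32 dB

|j28| = 28
|j28 + 15| = √(28² + 15²) = 31.76
|H(j28)| = 59 × 28 / 31.76 = 52.007
20 log₁₀(52.007) = 34.321 dB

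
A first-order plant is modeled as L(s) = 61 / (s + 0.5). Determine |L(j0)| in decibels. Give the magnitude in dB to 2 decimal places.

41.73 dB

L(0) = 61 / 0.5 = 122
20 log₁₀(122) = 41.727 dB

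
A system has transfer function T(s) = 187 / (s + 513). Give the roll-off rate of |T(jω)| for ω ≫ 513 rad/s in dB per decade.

-20 dB/decade

With 0 zeros and 1 pole, the high-frequency asymptotic slope is 20 × (0 − 1) = -20 dB/decade.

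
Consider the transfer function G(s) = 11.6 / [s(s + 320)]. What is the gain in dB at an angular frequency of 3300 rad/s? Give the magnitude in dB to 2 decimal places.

-119.49 dB

|j3300 + 320| = √(3300² + 320²) = 3315
|j3300| = 3300
|G(j3300)| = 11.6 / (3315 × 3300) = 1.0602e-06
20 log₁₀(1.0602e-06) = -119.492 dB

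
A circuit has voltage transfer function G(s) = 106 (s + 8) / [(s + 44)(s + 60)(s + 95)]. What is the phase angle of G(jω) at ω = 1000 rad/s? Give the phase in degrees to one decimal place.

∠(j1000 + 8) = arctan(1000/8) = 89.54°
∠(j1000 + 44) = arctan(1000/44) = 87.48°
∠(j1000 + 60) = arctan(1000/60) = 86.57°
∠(j1000 + 95) = arctan(1000/95) = 84.57°
∠G(j1000) = 89.54° − (87.48° + 86.57° + 84.57°) = -169.08°

-169.1°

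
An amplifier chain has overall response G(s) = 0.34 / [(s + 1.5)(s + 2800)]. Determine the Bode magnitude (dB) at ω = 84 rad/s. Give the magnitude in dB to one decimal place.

|j84 + 1.5| = √(84² + 1.5²) = 84.01
|j84 + 2800| = √(84² + 2800²) = 2801
|G(j84)| = 0.34 / (84.01 × 2801) = 1.4447e-06
20 log₁₀(1.4447e-06) = -116.80 dB

-116.8 dB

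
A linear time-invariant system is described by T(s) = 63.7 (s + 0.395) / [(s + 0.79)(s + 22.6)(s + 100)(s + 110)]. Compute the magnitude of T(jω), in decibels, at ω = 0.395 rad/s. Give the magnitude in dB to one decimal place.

|j0.395 + 0.395| = √(0.395² + 0.395²) = 0.5586
|j0.395 + 0.79| = √(0.395² + 0.79²) = 0.8832
|j0.395 + 22.6| = √(0.395² + 22.6²) = 22.6
|j0.395 + 100| = √(0.395² + 100²) = 100
|j0.395 + 110| = √(0.395² + 110²) = 110
|T(j0.395)| = 63.7 × 0.5586 / (0.8832 × 22.6 × 100 × 110) = 0.00016203
20 log₁₀(0.00016203) = -75.81 dB

-75.8 dB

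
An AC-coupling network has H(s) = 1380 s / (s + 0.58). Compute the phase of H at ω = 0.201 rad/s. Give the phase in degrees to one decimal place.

∠(j0.201) = 90.00°
∠(j0.201 + 0.58) = arctan(0.201/0.58) = 19.11°
∠H(j0.201) = 90.00° − 19.11° = 70.89°

70.9 deg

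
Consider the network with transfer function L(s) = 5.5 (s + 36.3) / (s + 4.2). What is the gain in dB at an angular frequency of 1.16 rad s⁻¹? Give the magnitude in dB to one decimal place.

|j1.16 + 36.3| = √(1.16² + 36.3²) = 36.32
|j1.16 + 4.2| = √(1.16² + 4.2²) = 4.357
|L(j1.16)| = 5.5 × 36.32 / 4.357 = 45.844
20 log₁₀(45.844) = 33.23 dB

33.2 dB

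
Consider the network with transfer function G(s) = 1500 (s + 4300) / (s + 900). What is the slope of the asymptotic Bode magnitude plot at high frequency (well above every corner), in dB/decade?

0 dB/decade

With 1 zero and 1 pole, the high-frequency asymptotic slope is 20 × (1 − 1) = 0 dB/decade.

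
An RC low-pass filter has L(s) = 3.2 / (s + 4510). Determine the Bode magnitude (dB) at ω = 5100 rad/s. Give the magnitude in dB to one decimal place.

|j5100 + 4510| = √(5100² + 4510²) = 6808
|L(j5100)| = 3.2 / 6808 = 0.00047003
20 log₁₀(0.00047003) = -66.56 dB

-66.6 dB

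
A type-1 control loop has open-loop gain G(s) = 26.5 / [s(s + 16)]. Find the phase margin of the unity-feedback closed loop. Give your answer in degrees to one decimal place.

84.1 deg

Gain crossover: |G(jω)| = 1 at ω ≈ 1.65 rad/s.
∠G(j1.65) = −90° − arctan(1.65/16) ≈ -95.88°
PM = 180° + (-95.88°) = 84.12°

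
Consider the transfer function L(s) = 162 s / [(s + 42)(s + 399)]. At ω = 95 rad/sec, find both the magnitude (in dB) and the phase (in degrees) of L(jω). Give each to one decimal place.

|j95| = 95
|j95 + 42| = √(95² + 42²) = 103.9
|j95 + 399| = √(95² + 399²) = 410.2
|L(j95)| = 162 × 95 / (103.9 × 410.2) = 0.36124
20 log₁₀(0.36124) = -8.84 dB
∠(j95) = 90.00°
∠(j95 + 42) = arctan(95/42) = 66.15°
∠(j95 + 399) = arctan(95/399) = 13.39°
∠L(j95) = 90.00° − (66.15° + 13.39°) = 10.46°

|L| = -8.8 dB, ∠L = 10.5 deg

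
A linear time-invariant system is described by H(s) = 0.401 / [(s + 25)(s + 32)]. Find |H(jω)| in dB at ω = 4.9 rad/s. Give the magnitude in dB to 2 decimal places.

|j4.9 + 25| = √(4.9² + 25²) = 25.48
|j4.9 + 32| = √(4.9² + 32²) = 32.37
|H(j4.9)| = 0.401 / (25.48 × 32.37) = 0.00048622
20 log₁₀(0.00048622) = -66.263 dB

-66.26 dB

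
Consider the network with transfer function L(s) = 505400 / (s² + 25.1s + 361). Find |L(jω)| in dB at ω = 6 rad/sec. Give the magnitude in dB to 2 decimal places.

62.99 dB

|(j6)² + 25.1(j6) + 361| = |325 + j150.6| = 358.2
|L(j6)| = 505400 / 358.2 = 1411
20 log₁₀(1411) = 62.990 dB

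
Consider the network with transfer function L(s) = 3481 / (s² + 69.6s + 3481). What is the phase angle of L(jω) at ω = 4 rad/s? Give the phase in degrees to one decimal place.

∠[(j4)² + 69.6(j4) + 3481] = ∠[3465 + j278.4] = 4.59°
∠L(j4) = −4.59° = -4.59°

-4.6°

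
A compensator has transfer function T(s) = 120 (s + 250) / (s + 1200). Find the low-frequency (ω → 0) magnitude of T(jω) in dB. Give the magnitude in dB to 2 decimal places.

27.96 dB

T(0) = 120 × 250 / 1200 = 25
20 log₁₀(25) = 27.959 dB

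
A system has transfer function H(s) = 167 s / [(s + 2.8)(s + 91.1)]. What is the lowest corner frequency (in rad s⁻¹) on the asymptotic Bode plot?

Break frequencies occur at each pole and zero magnitude: 2.8 rad s⁻¹, 91.1 rad s⁻¹.
The lowest is 2.8 rad s⁻¹.

2.8 rad s⁻¹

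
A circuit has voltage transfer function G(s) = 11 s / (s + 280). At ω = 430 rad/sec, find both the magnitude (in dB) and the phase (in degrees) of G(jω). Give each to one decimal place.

|j430| = 430
|j430 + 280| = √(430² + 280²) = 513.1
|G(j430)| = 11 × 430 / 513.1 = 9.218
20 log₁₀(9.218) = 19.29 dB
∠(j430) = 90.00°
∠(j430 + 280) = arctan(430/280) = 56.93°
∠G(j430) = 90.00° − 56.93° = 33.07°

|G| = 19.3 dB, ∠G = 33.1 deg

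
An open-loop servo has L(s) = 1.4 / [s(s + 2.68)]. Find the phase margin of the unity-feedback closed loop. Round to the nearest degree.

79 deg

Gain crossover: |L(jω)| = 1 at ω ≈ 0.513 rad/sec.
∠L(j0.513) = −90° − arctan(0.513/2.68) ≈ -100.84°
PM = 180° + (-100.84°) = 79.16°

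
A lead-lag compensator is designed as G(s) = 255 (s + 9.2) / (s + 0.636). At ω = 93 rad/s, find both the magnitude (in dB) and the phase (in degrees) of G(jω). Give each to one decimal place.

|j93 + 9.2| = √(93² + 9.2²) = 93.45
|j93 + 0.636| = √(93² + 0.636²) = 93
|G(j93)| = 255 × 93.45 / 93 = 256.24
20 log₁₀(256.24) = 48.17 dB
∠(j93 + 9.2) = arctan(93/9.2) = 84.35°
∠(j93 + 0.636) = arctan(93/0.636) = 89.61°
∠G(j93) = 84.35° − 89.61° = -5.26°

|G| = 48.2 dB, ∠G = -5.3 deg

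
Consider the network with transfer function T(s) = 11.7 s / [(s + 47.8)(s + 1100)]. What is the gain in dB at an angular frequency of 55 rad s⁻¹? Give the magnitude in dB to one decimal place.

|j55| = 55
|j55 + 47.8| = √(55² + 47.8²) = 72.87
|j55 + 1100| = √(55² + 1100²) = 1101
|T(j55)| = 11.7 × 55 / (72.87 × 1101) = 0.0080181
20 log₁₀(0.0080181) = -41.92 dB

-41.9 dB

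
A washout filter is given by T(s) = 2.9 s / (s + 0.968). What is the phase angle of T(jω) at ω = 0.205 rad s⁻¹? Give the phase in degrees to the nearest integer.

∠(j0.205) = 90.00°
∠(j0.205 + 0.968) = arctan(0.205/0.968) = 11.96°
∠T(j0.205) = 90.00° − 11.96° = 78.04°

78°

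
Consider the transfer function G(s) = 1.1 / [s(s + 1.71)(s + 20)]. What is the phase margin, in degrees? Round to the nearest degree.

89°

Gain crossover: |G(jω)| = 1 at ω ≈ 0.0322 rad s⁻¹.
∠G(j0.0322) = −90° − arctan(0.0322/1.71) − arctan(0.0322/20) ≈ -91.17°
PM = 180° + (-91.17°) = 88.83°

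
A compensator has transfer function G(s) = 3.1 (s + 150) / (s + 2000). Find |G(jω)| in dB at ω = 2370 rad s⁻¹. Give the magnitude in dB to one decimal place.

7.5 dB

|j2370 + 150| = √(2370² + 150²) = 2375
|j2370 + 2000| = √(2370² + 2000²) = 3101
|G(j2370)| = 3.1 × 2375 / 3101 = 2.3739
20 log₁₀(2.3739) = 7.51 dB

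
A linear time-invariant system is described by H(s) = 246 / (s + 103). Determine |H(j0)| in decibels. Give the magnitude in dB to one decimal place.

7.6 dB

H(0) = 246 / 103 = 2.3883
20 log₁₀(2.3883) = 7.56 dB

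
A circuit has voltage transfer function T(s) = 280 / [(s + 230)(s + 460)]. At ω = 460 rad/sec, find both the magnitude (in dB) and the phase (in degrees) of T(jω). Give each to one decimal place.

|j460 + 230| = √(460² + 230²) = 514.3
|j460 + 460| = √(460² + 460²) = 650.5
|T(j460)| = 280 / (514.3 × 650.5) = 0.0008369
20 log₁₀(0.0008369) = -61.55 dB
∠(j460 + 230) = arctan(460/230) = 63.43°
∠(j460 + 460) = arctan(460/460) = 45.00°
∠T(j460) = − (63.43° + 45.00°) = -108.43°

|T| = -61.5 dB, ∠T = -108.4 deg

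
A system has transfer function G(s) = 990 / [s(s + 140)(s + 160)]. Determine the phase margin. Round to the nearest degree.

Gain crossover: |G(jω)| = 1 at ω ≈ 0.0442 rad s⁻¹.
∠G(j0.0442) = −90° − arctan(0.0442/140) − arctan(0.0442/160) ≈ -90.03°
PM = 180° + (-90.03°) = 89.97°

90°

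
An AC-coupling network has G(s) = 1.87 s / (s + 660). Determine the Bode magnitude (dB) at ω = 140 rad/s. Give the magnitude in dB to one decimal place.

|j140| = 140
|j140 + 660| = √(140² + 660²) = 674.7
|G(j140)| = 1.87 × 140 / 674.7 = 0.38803
20 log₁₀(0.38803) = -8.22 dB

-8.2 dB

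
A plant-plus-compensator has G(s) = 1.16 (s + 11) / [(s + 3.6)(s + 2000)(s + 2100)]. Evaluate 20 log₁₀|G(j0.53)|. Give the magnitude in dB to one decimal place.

|j0.53 + 11| = √(0.53² + 11²) = 11.01
|j0.53 + 3.6| = √(0.53² + 3.6²) = 3.639
|j0.53 + 2000| = √(0.53² + 2000²) = 2000
|j0.53 + 2100| = √(0.53² + 2100²) = 2100
|G(j0.53)| = 1.16 × 11.01 / (3.639 × 2000 × 2100) = 8.3588e-07
20 log₁₀(8.3588e-07) = -121.56 dB

-121.6 dB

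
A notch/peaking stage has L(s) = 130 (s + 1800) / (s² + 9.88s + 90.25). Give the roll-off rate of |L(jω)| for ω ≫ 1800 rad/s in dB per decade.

-20 dB/decade

With 1 zero and 2 poles, the high-frequency asymptotic slope is 20 × (1 − 2) = -20 dB/decade.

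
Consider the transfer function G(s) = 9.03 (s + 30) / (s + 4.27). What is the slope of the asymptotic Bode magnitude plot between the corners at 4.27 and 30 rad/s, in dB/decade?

In this band the factors already past their corner are: pole at 4.27; net slope = -20 dB/decade.

-20 dB/decade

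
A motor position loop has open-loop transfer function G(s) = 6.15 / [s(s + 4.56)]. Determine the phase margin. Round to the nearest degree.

74°

Gain crossover: |G(jω)| = 1 at ω ≈ 1.3 rad/s.
∠G(j1.3) = −90° − arctan(1.3/4.56) ≈ -105.88°
PM = 180° + (-105.88°) = 74.12°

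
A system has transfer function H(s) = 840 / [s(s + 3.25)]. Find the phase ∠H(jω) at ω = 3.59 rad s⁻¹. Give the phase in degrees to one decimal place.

-137.8°

∠(j3.59 + 3.25) = arctan(3.59/3.25) = 47.85°
∠(j3.59) = 90.00°
∠H(j3.59) = − (47.85° + 90.00°) = -137.85°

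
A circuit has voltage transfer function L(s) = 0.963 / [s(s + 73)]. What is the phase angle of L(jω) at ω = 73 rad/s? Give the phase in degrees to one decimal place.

∠(j73 + 73) = arctan(73/73) = 45.00°
∠(j73) = 90.00°
∠L(j73) = − (45.00° + 90.00°) = -135.00°

-135.0°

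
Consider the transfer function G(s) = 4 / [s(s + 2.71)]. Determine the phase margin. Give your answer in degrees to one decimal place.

Gain crossover: |G(jω)| = 1 at ω ≈ 1.33 rad s⁻¹.
∠G(j1.33) = −90° − arctan(1.33/2.71) ≈ -116.07°
PM = 180° + (-116.07°) = 63.93°

63.9 deg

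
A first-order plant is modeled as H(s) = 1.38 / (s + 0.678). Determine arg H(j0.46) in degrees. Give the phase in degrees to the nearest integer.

∠(j0.46 + 0.678) = arctan(0.46/0.678) = 34.16°
∠H(j0.46) = −34.16° = -34.16°

-34 deg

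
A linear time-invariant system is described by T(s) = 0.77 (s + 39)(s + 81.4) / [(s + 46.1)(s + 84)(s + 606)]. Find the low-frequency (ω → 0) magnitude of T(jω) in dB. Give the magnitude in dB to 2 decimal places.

-59.65 dB

T(0) = 0.77 × 39 × 81.4 / (46.1 × 84 × 606) = 0.0010417
20 log₁₀(0.0010417) = -59.645 dB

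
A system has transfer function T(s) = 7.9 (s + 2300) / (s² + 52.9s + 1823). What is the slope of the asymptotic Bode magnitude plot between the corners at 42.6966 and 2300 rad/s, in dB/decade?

In this band the factors already past their corner are: complex pole pair at ωₙ ≈ 42.7; net slope = -40 dB/decade.

-40 dB/decade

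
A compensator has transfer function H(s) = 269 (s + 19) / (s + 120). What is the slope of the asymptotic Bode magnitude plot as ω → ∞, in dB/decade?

0 dB/decade

With 1 zero and 1 pole, the high-frequency asymptotic slope is 20 × (1 − 1) = 0 dB/decade.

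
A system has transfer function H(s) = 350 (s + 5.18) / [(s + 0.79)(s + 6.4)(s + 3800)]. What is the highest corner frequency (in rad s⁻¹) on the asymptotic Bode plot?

3800 rad s⁻¹

Break frequencies occur at each pole and zero magnitude: 0.79 rad s⁻¹, 5.18 rad s⁻¹, 6.4 rad s⁻¹, 3800 rad s⁻¹.
The highest is 3800 rad s⁻¹.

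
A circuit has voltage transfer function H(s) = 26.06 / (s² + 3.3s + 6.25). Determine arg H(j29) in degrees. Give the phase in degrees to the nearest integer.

∠[(j29)² + 3.3(j29) + 6.25] = ∠[-834.75 + j95.7] = 173.46°
∠H(j29) = −173.46° = -173.46°

-173°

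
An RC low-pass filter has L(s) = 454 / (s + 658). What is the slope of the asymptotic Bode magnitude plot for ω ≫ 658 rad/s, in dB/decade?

-20 dB/decade

With 0 zeros and 1 pole, the high-frequency asymptotic slope is 20 × (0 − 1) = -20 dB/decade.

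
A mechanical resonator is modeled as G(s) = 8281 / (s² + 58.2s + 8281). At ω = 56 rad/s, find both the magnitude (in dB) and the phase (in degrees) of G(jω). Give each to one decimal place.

|G| = 2.7 dB, ∠G = -32.4°

|(j56)² + 58.2(j56) + 8281| = |5145 + j3259.2| = 6090
|G(j56)| = 8281 / 6090 = 1.3597
20 log₁₀(1.3597) = 2.67 dB
∠[(j56)² + 58.2(j56) + 8281] = ∠[5145 + j3259.2] = 32.35°
∠G(j56) = −32.35° = -32.35°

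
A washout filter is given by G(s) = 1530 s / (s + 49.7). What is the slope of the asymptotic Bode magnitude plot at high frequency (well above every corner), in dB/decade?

0 dB/decade

With 1 zero and 1 pole, the high-frequency asymptotic slope is 20 × (1 − 1) = 0 dB/decade.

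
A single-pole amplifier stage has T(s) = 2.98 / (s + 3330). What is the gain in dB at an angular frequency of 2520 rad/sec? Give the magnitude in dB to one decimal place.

-62.9 dB

|j2520 + 3330| = √(2520² + 3330²) = 4176
|T(j2520)| = 2.98 / 4176 = 0.00071359
20 log₁₀(0.00071359) = -62.93 dB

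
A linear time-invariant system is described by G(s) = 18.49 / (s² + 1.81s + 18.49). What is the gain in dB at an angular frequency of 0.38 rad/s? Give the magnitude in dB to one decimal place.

|(j0.38)² + 1.81(j0.38) + 18.49| = |18.346 + j0.6878| = 18.36
|G(j0.38)| = 18.49 / 18.36 = 1.0072
20 log₁₀(1.0072) = 0.06 dB

0.1 dB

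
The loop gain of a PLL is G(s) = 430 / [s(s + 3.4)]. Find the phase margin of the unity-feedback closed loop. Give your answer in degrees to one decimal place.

9.4°

Gain crossover: |G(jω)| = 1 at ω ≈ 20.6 rad/sec.
∠G(j20.6) = −90° − arctan(20.6/3.4) ≈ -170.63°
PM = 180° + (-170.63°) = 9.37°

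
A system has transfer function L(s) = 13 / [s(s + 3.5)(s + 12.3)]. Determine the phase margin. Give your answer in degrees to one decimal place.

Gain crossover: |L(jω)| = 1 at ω ≈ 0.301 rad/sec.
∠L(j0.301) = −90° − arctan(0.301/3.5) − arctan(0.301/12.3) ≈ -96.31°
PM = 180° + (-96.31°) = 83.69°

83.7°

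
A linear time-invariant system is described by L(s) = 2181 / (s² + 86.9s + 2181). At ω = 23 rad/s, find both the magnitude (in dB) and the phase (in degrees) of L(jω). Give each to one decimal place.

|L| = -1.5 dB, ∠L = -50.4°

|(j23)² + 86.9(j23) + 2181| = |1652 + j1998.7| = 2593
|L(j23)| = 2181 / 2593 = 0.84109
20 log₁₀(0.84109) = -1.50 dB
∠[(j23)² + 86.9(j23) + 2181] = ∠[1652 + j1998.7] = 50.43°
∠L(j23) = −50.43° = -50.43°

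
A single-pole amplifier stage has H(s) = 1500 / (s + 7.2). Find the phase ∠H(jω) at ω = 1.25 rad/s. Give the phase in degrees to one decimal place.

-9.8°

∠(j1.25 + 7.2) = arctan(1.25/7.2) = 9.85°
∠H(j1.25) = −9.85° = -9.85°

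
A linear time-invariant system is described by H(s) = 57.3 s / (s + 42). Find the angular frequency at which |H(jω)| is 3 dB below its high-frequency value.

For a single-pole high-pass, the −3 dB point is at the pole: ω = 42 rad/s.

42 rad/s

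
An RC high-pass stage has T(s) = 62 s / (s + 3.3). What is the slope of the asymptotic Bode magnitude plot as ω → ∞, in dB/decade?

0 dB/decade

With 1 zero and 1 pole, the high-frequency asymptotic slope is 20 × (1 − 1) = 0 dB/decade.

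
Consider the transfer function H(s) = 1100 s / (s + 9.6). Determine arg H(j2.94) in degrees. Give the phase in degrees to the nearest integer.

∠(j2.94) = 90.00°
∠(j2.94 + 9.6) = arctan(2.94/9.6) = 17.03°
∠H(j2.94) = 90.00° − 17.03° = 72.97°

73°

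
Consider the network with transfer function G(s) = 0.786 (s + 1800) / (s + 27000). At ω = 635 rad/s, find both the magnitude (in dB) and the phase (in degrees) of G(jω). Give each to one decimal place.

|j635 + 1800| = √(635² + 1800²) = 1909
|j635 + 27000| = √(635² + 27000²) = 2.701e+04
|G(j635)| = 0.786 × 1909 / 2.701e+04 = 0.05555
20 log₁₀(0.05555) = -25.11 dB
∠(j635 + 1800) = arctan(635/1800) = 19.43°
∠(j635 + 27000) = arctan(635/27000) = 1.35°
∠G(j635) = 19.43° − 1.35° = 18.08°

|G| = -25.1 dB, ∠G = 18.1 deg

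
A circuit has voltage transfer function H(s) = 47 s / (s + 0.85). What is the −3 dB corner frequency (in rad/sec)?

0.85 rad/sec

For a single-pole high-pass, the −3 dB point is at the pole: ω = 0.85 rad/sec.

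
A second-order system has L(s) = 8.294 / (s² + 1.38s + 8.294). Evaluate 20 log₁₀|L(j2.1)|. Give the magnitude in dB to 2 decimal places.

|(j2.1)² + 1.38(j2.1) + 8.294| = |3.884 + j2.898| = 4.846
|L(j2.1)| = 8.294 / 4.846 = 1.7115
20 log₁₀(1.7115) = 4.668 dB

4.67 dB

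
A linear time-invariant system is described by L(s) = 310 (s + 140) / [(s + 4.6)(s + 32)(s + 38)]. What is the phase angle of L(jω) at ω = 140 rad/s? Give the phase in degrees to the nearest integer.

-195°

∠(j140 + 140) = arctan(140/140) = 45.00°
∠(j140 + 4.6) = arctan(140/4.6) = 88.12°
∠(j140 + 32) = arctan(140/32) = 77.12°
∠(j140 + 38) = arctan(140/38) = 74.81°
∠L(j140) = 45.00° − (88.12° + 77.12° + 74.81°) = -195.06°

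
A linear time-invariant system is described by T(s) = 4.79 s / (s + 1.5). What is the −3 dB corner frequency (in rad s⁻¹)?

For a single-pole high-pass, the −3 dB point is at the pole: ω = 1.5 rad s⁻¹.

1.5 rad s⁻¹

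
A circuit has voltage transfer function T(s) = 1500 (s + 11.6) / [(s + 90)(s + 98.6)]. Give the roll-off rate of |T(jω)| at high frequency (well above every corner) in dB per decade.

With 1 zero and 2 poles, the high-frequency asymptotic slope is 20 × (1 − 2) = -20 dB/decade.

-20 dB/decade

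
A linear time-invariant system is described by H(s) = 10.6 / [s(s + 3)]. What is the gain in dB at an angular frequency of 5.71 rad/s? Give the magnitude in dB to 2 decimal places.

|j5.71 + 3| = √(5.71² + 3²) = 6.45
|j5.71| = 5.71
|H(j5.71)| = 10.6 / (6.45 × 5.71) = 0.28781
20 log₁₀(0.28781) = -10.818 dB

-10.82 dB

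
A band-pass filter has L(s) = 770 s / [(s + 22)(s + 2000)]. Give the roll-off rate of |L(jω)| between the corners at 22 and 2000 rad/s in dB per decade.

0 dB/decade

In this band the factors already past their corner are: 1 differentiator zero, pole at 22; net slope = 0 dB/decade.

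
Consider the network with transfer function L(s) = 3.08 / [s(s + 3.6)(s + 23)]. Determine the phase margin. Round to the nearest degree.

89°

Gain crossover: |L(jω)| = 1 at ω ≈ 0.0372 rad/sec.
∠L(j0.0372) = −90° − arctan(0.0372/3.6) − arctan(0.0372/23) ≈ -90.68°
PM = 180° + (-90.68°) = 89.32°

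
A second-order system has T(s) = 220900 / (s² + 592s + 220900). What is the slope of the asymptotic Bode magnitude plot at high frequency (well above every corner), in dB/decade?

With 0 zeros and 2 poles, the high-frequency asymptotic slope is 20 × (0 − 2) = -40 dB/decade.

-40 dB/decade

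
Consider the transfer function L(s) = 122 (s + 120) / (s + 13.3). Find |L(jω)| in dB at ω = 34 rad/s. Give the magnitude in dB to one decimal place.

52.4 dB

|j34 + 120| = √(34² + 120²) = 124.7
|j34 + 13.3| = √(34² + 13.3²) = 36.51
|L(j34)| = 122 × 124.7 / 36.51 = 416.78
20 log₁₀(416.78) = 52.40 dB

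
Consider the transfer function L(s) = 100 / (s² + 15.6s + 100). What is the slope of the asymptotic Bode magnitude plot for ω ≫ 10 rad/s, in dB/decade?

With 0 zeros and 2 poles, the high-frequency asymptotic slope is 20 × (0 − 2) = -40 dB/decade.

-40 dB/decade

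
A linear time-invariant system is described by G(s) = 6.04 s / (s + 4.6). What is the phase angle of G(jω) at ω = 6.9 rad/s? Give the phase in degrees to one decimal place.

∠(j6.9) = 90.00°
∠(j6.9 + 4.6) = arctan(6.9/4.6) = 56.31°
∠G(j6.9) = 90.00° − 56.31° = 33.69°

33.7°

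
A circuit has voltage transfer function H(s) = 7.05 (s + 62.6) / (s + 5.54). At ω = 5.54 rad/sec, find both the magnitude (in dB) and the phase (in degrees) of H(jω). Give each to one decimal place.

|j5.54 + 62.6| = √(5.54² + 62.6²) = 62.84
|j5.54 + 5.54| = √(5.54² + 5.54²) = 7.835
|H(j5.54)| = 7.05 × 62.84 / 7.835 = 56.55
20 log₁₀(56.55) = 35.05 dB
∠(j5.54 + 62.6) = arctan(5.54/62.6) = 5.06°
∠(j5.54 + 5.54) = arctan(5.54/5.54) = 45.00°
∠H(j5.54) = 5.06° − 45.00° = -39.94°

|H| = 35.0 dB, ∠H = -39.9 deg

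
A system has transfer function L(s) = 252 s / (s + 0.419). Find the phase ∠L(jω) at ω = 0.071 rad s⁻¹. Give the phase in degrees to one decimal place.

80.4°

∠(j0.071) = 90.00°
∠(j0.071 + 0.419) = arctan(0.071/0.419) = 9.62°
∠L(j0.071) = 90.00° − 9.62° = 80.38°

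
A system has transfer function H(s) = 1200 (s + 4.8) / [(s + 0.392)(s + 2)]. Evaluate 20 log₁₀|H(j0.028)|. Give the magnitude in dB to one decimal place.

|j0.028 + 4.8| = √(0.028² + 4.8²) = 4.8
|j0.028 + 0.392| = √(0.028² + 0.392²) = 0.393
|j0.028 + 2| = √(0.028² + 2²) = 2
|H(j0.028)| = 1200 × 4.8 / (0.393 × 2) = 7327.7
20 log₁₀(7327.7) = 77.30 dB

77.3 dB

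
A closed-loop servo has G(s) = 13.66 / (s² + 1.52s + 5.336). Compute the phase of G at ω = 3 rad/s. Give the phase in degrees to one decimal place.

∠[(j3)² + 1.52(j3) + 5.336] = ∠[-3.664 + j4.56] = 128.78°
∠G(j3) = −128.78° = -128.78°

-128.8 deg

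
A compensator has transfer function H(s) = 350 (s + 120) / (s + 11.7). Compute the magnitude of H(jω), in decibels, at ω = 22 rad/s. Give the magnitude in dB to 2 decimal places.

|j22 + 120| = √(22² + 120²) = 122
|j22 + 11.7| = √(22² + 11.7²) = 24.92
|H(j22)| = 350 × 122 / 24.92 = 1713.6
20 log₁₀(1713.6) = 64.678 dB

64.68 dB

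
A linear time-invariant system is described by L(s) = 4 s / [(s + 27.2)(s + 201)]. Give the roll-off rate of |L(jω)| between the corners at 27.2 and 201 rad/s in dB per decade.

In this band the factors already past their corner are: 1 differentiator zero, pole at 27.2; net slope = 0 dB/decade.

0 dB/decade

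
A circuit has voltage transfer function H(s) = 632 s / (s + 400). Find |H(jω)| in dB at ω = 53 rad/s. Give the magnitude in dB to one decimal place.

|j53| = 53
|j53 + 400| = √(53² + 400²) = 403.5
|H(j53)| = 632 × 53 / 403.5 = 83.014
20 log₁₀(83.014) = 38.38 dB

38.4 dB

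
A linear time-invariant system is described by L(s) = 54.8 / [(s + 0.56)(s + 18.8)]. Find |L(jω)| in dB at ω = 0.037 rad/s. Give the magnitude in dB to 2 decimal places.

14.31 dB

|j0.037 + 0.56| = √(0.037² + 0.56²) = 0.5612
|j0.037 + 18.8| = √(0.037² + 18.8²) = 18.8
|L(j0.037)| = 54.8 / (0.5612 × 18.8) = 5.1938
20 log₁₀(5.1938) = 14.310 dB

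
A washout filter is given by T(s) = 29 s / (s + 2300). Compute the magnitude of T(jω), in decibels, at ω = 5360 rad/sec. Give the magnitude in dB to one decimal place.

28.5 dB

|j5360| = 5360
|j5360 + 2300| = √(5360² + 2300²) = 5833
|T(j5360)| = 29 × 5360 / 5833 = 26.65
20 log₁₀(26.65) = 28.51 dB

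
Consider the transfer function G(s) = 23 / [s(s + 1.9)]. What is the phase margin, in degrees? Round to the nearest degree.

Gain crossover: |G(jω)| = 1 at ω ≈ 4.61 rad/sec.
∠G(j4.61) = −90° − arctan(4.61/1.9) ≈ -157.61°
PM = 180° + (-157.61°) = 22.39°

22 deg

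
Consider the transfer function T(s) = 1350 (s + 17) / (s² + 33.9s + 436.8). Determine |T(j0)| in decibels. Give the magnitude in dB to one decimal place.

34.4 dB

T(0) = 1350 × 17 / 436.8 = 52.541
20 log₁₀(52.541) = 34.41 dB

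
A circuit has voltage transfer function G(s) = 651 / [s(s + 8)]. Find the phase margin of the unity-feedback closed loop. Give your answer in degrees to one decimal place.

Gain crossover: |G(jω)| = 1 at ω ≈ 24.9 rad/s.
∠G(j24.9) = −90° − arctan(24.9/8) ≈ -162.19°
PM = 180° + (-162.19°) = 17.81°

17.8°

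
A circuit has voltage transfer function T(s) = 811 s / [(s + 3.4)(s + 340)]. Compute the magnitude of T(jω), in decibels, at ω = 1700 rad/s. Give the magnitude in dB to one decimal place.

-6.6 dB

|j1700| = 1700
|j1700 + 3.4| = √(1700² + 3.4²) = 1700
|j1700 + 340| = √(1700² + 340²) = 1734
|T(j1700)| = 811 × 1700 / (1700 × 1734) = 0.46779
20 log₁₀(0.46779) = -6.60 dB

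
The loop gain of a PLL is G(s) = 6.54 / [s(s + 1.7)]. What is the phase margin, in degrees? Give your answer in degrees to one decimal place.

36.6°

Gain crossover: |G(jω)| = 1 at ω ≈ 2.29 rad/s.
∠G(j2.29) = −90° − arctan(2.29/1.7) ≈ -143.43°
PM = 180° + (-143.43°) = 36.57°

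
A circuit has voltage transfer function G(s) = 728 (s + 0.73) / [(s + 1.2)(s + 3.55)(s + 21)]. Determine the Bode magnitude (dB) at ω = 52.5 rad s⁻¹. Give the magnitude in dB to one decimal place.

|j52.5 + 0.73| = √(52.5² + 0.73²) = 52.51
|j52.5 + 1.2| = √(52.5² + 1.2²) = 52.51
|j52.5 + 3.55| = √(52.5² + 3.55²) = 52.62
|j52.5 + 21| = √(52.5² + 21²) = 56.54
|G(j52.5)| = 728 × 52.51 / (52.51 × 52.62 × 56.54) = 0.24464
20 log₁₀(0.24464) = -12.23 dB

-12.2 dB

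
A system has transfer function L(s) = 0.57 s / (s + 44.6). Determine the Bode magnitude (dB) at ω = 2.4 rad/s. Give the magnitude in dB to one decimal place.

|j2.4| = 2.4
|j2.4 + 44.6| = √(2.4² + 44.6²) = 44.66
|L(j2.4)| = 0.57 × 2.4 / 44.66 = 0.030628
20 log₁₀(0.030628) = -30.28 dB

-30.3 dB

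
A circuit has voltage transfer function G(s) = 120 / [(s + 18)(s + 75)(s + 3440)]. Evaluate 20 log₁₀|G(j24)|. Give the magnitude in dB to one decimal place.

-96.6 dB

|j24 + 18| = √(24² + 18²) = 30
|j24 + 75| = √(24² + 75²) = 78.75
|j24 + 3440| = √(24² + 3440²) = 3440
|G(j24)| = 120 / (30 × 78.75 × 3440) = 1.4766e-05
20 log₁₀(1.4766e-05) = -96.61 dB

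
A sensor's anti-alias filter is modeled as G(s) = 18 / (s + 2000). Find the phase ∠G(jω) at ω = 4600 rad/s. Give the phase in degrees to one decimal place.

∠(j4600 + 2000) = arctan(4600/2000) = 66.50°
∠G(j4600) = −66.50° = -66.50°

-66.5 deg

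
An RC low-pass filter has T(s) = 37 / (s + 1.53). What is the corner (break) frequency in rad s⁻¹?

1.53 rad s⁻¹

The single real pole at s = −1.53 gives a corner at ω = 1.53 rad s⁻¹.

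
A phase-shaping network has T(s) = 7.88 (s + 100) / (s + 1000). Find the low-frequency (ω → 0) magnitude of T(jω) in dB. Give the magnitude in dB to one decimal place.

T(0) = 7.88 × 100 / 1000 = 0.788
20 log₁₀(0.788) = -2.07 dB

-2.1 dB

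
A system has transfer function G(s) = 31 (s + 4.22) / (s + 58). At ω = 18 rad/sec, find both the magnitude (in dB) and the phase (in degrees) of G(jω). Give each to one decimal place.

|j18 + 4.22| = √(18² + 4.22²) = 18.49
|j18 + 58| = √(18² + 58²) = 60.73
|G(j18)| = 31 × 18.49 / 60.73 = 9.4375
20 log₁₀(9.4375) = 19.50 dB
∠(j18 + 4.22) = arctan(18/4.22) = 76.81°
∠(j18 + 58) = arctan(18/58) = 17.24°
∠G(j18) = 76.81° − 17.24° = 59.56°

|G| = 19.5 dB, ∠G = 59.6°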